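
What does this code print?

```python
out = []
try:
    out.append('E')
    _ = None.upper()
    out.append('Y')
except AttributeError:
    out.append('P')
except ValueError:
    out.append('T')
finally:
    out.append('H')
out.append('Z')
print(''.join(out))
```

Execution trace: 'E' (try body) → 'P' (except AttributeError) → 'H' (finally) → 'Z' (after the try/except). Output: EPHZ

Answer: EPHZ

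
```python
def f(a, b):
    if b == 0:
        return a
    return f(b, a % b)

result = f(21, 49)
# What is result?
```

f(21, 49) -> f(49, 21) -> f(21, 7) -> f(7, 0) -> 7

Answer: 7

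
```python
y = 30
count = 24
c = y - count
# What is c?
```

Trace:
`y = 30` → y = 30
`count = 24` → count = 24
`c = y - count` → c = 6
So c = 6

Answer: 6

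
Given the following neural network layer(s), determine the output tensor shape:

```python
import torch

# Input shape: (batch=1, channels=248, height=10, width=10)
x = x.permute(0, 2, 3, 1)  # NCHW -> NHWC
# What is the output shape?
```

Input: (1, 248, 10, 10) -> Output: (1, 10, 10, 248)

Answer: (1, 10, 10, 248)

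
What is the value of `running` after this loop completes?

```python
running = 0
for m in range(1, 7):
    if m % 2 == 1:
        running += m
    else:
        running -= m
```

Add odd, subtract even
`running` takes the values: 0 → 1 → -1 → 2 → -2 → 3 → -3

Answer: -3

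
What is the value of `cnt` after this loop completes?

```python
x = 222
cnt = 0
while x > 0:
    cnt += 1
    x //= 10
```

Count digits by repeated division by 10
`cnt` takes the values: 0 → 1 → 2 → 3

Answer: 3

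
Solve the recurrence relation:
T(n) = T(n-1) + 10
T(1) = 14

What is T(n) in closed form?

Unrolling: T(n) = T(1) + 10·(n-1) = 14 + 10(n-1) = 10n + 4.

Answer: T(n) = 10n + 4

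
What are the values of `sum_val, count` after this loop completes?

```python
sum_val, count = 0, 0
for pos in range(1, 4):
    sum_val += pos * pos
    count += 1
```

Sum of squares and count
`sum_val, count` takes the values: (0, 0) → (1, 0) → (1, 1) → (5, 1) → (5, 2) → (14, 2) → (14, 3)

Answer: 14, 3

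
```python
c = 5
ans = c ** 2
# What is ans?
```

Trace:
`c = 5` → c = 5
`ans = c ** 2` → ans = 25
So ans = 25

Answer: 25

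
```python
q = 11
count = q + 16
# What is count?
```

Trace:
`q = 11` → q = 11
`count = q + 16` → count = 27
So count = 27

Answer: 27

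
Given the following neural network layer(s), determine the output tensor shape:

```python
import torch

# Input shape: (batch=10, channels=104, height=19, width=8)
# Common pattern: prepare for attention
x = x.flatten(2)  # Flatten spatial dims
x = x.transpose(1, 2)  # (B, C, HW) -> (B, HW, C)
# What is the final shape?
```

Input: (10, 104, 19, 8) -> after flatten(2): (10, 104, 152) -> Output: (10, 152, 104)

Answer: (10, 152, 104)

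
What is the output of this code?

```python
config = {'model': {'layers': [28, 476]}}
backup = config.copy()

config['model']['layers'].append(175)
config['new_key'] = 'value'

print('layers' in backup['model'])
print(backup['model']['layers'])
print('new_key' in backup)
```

Key concept: shallow copy gotcha with nested dict.
Step by step:
`config = {'model': {'layers': [28, 476]}}` → config = {'model': {'layers': [28, 476]}}
`backup = config.copy()` → backup = {'model': {'layers': [28, 476]}}
`config['model']['layers'].append(175)` → config = {'model': {'layers': [28, 476, 175]}}; backup = {'model': {'layers': [28, 476, 175]}}
`config['new_key'] = 'value'` → config = {'model': {'layers': [28, 476, 175]}, 'new_key': 'value'}
`print('layers' in backup['model'])` → prints True
`print(backup['model']['layers'])` → prints [28, 476, 175]
`print('new_key' in backup)` → prints False

Answer:
True
[28, 476, 175]
False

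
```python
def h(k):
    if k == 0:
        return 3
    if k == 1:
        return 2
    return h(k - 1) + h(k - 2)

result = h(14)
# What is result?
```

Build up from base cases: h(0)=3, h(1)=2, h(2)=5, h(3)=7, h(4)=12, h(5)=19, h(6)=31, ..., h(14)=1453

Answer: 1453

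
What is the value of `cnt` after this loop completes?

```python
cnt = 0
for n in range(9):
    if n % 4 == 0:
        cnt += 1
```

Count numbers divisible by 4 in range(9)
`cnt` takes the values: 0 → 1 → 2 → 3

Answer: 3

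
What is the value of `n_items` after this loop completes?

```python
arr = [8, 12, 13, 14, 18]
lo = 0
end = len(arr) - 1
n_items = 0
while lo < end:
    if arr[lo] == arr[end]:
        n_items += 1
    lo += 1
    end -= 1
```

Count matching pairs from ends
`n_items` takes the values: 0

Answer: 0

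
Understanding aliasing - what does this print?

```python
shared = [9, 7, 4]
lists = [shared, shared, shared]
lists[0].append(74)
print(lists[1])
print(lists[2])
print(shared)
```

Key concept: list of same reference.
Step by step:
`shared = [9, 7, 4]` → shared = [9, 7, 4]
`lists = [shared, shared, shared]` → lists = [[9, 7, 4], [9, 7, 4], [9, 7, 4]]
`lists[0].append(74)` → shared = [9, 7, 4, 74]; lists = [[9, 7, 4, 74], [9, 7, 4, 74], [9, 7, 4, 74]]
`print(lists[1])` → prints [9, 7, 4, 74]
`print(lists[2])` → prints [9, 7, 4, 74]
`print(shared)` → prints [9, 7, 4, 74]

Answer:
[9, 7, 4, 74]
[9, 7, 4, 74]
[9, 7, 4, 74]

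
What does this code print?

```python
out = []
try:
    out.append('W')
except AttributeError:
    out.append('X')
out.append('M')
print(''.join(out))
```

Execution trace: 'W' (try body, no exception) → 'M' (after the try/except). Output: WM

Answer: WM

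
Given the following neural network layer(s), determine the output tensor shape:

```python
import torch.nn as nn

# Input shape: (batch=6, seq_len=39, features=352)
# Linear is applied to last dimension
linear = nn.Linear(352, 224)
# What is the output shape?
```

Input: (6, 39, 352) -> Output: (6, 39, 224)

Answer: (6, 39, 224)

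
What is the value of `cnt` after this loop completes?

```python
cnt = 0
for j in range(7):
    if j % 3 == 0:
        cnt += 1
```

Count numbers divisible by 3 in range(7)
`cnt` takes the values: 0 → 1 → 2 → 3

Answer: 3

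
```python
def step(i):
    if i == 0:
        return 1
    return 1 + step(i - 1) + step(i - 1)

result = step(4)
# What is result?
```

step(i) = 1 + 2·step(i-1), step(0)=1. Closed form: (1+1)·2^4 - 1 = 31.

Answer: 31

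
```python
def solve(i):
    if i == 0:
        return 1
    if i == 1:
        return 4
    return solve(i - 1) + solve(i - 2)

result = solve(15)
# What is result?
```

Build up from base cases: solve(0)=1, solve(1)=4, solve(2)=5, solve(3)=9, solve(4)=14, solve(5)=23, solve(6)=37, ..., solve(15)=2817

Answer: 2817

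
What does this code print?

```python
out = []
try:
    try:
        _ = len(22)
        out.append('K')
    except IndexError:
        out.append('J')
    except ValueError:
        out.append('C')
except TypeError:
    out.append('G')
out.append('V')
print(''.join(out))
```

Execution trace: 'G' (outer except TypeError) → 'V' (after the try/except). Output: GV

Answer: GV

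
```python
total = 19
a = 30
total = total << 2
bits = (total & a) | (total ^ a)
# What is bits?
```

Trace:
`total = 19` → total = 19
`a = 30` → a = 30
`total = total << 2` → total = 76
`bits = (total & a) | (total ^ a)` → bits = 94
So bits = 94

Answer: 94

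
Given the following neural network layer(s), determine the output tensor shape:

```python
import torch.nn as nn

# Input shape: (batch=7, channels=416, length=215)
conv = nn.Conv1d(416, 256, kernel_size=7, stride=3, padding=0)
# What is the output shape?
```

Input: (7, 416, 215) -> Output: (7, 256, 70)

Answer: (7, 256, 70)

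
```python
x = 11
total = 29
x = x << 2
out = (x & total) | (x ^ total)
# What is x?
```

Trace:
`x = 11` → x = 11
`total = 29` → total = 29
`x = x << 2` → x = 44
`out = (x & total) | (x ^ total)` → out = 61
So x = 44

Answer: 44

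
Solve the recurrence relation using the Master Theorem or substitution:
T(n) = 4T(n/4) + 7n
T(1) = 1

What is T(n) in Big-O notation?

By Master Theorem: a=4, b=4, f(n)=7n. Since log_4(4) = 1 and f(n) = Θ(n^1), Case 2 applies. T(n) = O(n log n).

Answer: O(n log n)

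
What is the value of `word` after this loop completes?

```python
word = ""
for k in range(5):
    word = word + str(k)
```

Concatenate digits 0 to 4
`word` takes the values: "" → "0" → "01" → "012" → "0123" → "01234"

Answer: "01234"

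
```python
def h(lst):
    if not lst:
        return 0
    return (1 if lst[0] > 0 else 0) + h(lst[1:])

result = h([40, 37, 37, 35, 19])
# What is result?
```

Count of positive elements in [40, 37, 37, 35, 19] = 5

Answer: 5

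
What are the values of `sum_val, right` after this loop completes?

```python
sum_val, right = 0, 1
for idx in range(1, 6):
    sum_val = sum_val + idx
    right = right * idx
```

Sum and factorial of 1 to 5
`sum_val, right` takes the values: (0, 1) → (1, 1) → (3, 1) → (3, 2) → (6, 2) → (6, 6) → (10, 6) → (10, 24) → (15, 24) → (15, 120)

Answer: 15, 120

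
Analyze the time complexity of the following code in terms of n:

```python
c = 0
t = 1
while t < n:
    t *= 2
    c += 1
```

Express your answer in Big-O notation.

Each loop level contributes: log n. Multiplying the contributions gives O(log n).

Answer: O(log n)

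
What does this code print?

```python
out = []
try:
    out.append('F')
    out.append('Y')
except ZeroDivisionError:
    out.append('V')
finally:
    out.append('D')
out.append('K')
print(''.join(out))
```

Execution trace: 'F' (try body) → 'Y' (try body, no exception) → 'D' (finally) → 'K' (after the try/except). Output: FYDK

Answer: FYDK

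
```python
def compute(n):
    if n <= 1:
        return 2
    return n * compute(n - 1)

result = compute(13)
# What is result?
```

compute(13) = 13 * 12 * 11 * 10 * 9 * 8 * 7 * 6 * 5 * 4 * 3 * 2 * 2 = 12454041600

Answer: 12454041600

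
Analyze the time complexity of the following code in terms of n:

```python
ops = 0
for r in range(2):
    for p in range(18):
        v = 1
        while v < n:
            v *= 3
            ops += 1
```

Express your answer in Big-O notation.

Each loop level contributes: 1 × 1 × log n. Multiplying the contributions gives O(log n).

Answer: O(log n)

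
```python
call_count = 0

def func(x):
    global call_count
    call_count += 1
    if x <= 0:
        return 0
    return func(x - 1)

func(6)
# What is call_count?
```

Linear recursion stepping by 1: 7 calls from x=6 down to ≤0.

Answer: 7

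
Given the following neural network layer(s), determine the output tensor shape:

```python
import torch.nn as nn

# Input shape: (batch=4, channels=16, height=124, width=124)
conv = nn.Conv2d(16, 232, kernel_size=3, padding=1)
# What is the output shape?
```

Input: (4, 16, 124, 124) -> Output: (4, 232, 124, 124)

Answer: (4, 232, 124, 124)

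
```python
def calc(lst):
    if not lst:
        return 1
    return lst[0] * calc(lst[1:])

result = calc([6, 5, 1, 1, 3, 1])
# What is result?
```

Product over [6, 5, 1, 1, 3, 1] = 6 * 5 * 1 * 1 * 3 * 1 = 90

Answer: 90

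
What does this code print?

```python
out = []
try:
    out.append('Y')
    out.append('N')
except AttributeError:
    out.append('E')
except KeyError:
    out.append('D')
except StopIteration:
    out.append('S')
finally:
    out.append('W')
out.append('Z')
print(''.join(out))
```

Execution trace: 'Y' (try body) → 'N' (try body, no exception) → 'W' (finally) → 'Z' (after the try/except). Output: YNWZ

Answer: YNWZ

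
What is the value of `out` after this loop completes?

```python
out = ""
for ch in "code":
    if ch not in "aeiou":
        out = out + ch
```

Remove vowels from 'code'
`out` takes the values: "" → "c" → "cd"

Answer: "cd"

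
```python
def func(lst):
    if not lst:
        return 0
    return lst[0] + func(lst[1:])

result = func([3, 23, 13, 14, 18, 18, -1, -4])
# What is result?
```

3 + 23 + 13 + 14 + 18 + 18 + (-1) + (-4) + 0 = 84

Answer: 84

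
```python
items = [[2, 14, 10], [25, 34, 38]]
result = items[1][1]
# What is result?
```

Trace:
`items = [[2, 14, 10], [25, 34, 38]]` → items = [[2, 14, 10], [25, 34, 38]]
`result = items[1][1]` → result = 34
So result = 34

Answer: 34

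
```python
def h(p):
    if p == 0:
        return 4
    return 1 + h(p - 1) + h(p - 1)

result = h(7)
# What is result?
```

h(p) = 1 + 2·h(p-1), h(0)=4. Closed form: (4+1)·2^7 - 1 = 639.

Answer: 639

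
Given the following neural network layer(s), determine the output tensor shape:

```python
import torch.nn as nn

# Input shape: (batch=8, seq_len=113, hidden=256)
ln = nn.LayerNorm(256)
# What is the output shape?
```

Input: (8, 113, 256) -> Output: (8, 113, 256)

Answer: (8, 113, 256)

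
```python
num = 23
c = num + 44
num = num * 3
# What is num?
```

Trace:
`num = 23` → num = 23
`c = num + 44` → c = 67
`num = num * 3` → num = 69
So num = 69

Answer: 69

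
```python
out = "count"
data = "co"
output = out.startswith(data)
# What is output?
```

Trace:
`out = "count"` → out = 'count'
`data = "co"` → data = 'co'
`output = out.startswith(data)` → output = True
So output = True

Answer: True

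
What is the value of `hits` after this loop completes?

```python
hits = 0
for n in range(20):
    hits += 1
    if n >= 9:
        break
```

Loop breaks when n reaches 9, hits is 10
`hits` takes the values: 0 → 1 → 2 → 3 → 4 → 5 → 6 → 7 → 8 → 9 → 10

Answer: 10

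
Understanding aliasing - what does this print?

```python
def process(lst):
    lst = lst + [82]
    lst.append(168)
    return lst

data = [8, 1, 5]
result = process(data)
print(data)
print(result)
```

Key concept: rebinding parameter vs mutation.
Step by step:
`data = [8, 1, 5]` → data = [8, 1, 5]
`result = process(data)` → result = [8, 1, 5, 82, 168]
`print(data)` → prints [8, 1, 5]
`print(result)` → prints [8, 1, 5, 82, 168]

Answer:
[8, 1, 5]
[8, 1, 5, 82, 168]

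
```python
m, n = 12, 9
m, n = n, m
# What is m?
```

Trace:
`m, n = 12, 9` → m = 12; n = 9
`m, n = n, m` → m = 9; n = 12
So m = 9

Answer: 9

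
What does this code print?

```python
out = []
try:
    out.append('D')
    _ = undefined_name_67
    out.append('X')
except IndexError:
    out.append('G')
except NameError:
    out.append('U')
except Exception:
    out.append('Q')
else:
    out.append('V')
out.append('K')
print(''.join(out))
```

Execution trace: 'D' (try body) → 'U' (except NameError) → 'K' (after the try/except). Output: DUK

Answer: DUK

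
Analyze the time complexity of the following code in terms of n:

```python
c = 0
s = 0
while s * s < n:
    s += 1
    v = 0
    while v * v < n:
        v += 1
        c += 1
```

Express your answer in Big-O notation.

Each loop level contributes: √n × √n. Multiplying the contributions gives O(n).

Answer: O(n)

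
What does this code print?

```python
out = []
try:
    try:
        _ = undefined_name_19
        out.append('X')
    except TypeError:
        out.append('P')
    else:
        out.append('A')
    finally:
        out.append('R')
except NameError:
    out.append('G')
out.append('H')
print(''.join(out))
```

Execution trace: 'R' (finally) → 'G' (outer except NameError) → 'H' (after the try/except). Output: RGH

Answer: RGH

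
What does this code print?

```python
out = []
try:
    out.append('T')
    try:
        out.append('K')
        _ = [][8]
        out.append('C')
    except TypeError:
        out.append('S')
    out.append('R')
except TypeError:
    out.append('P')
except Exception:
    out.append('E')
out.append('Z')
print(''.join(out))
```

Execution trace: 'T' (try body) → 'K' (inner try body) → 'E' (except Exception) → 'Z' (after the try/except). Output: TKEZ

Answer: TKEZ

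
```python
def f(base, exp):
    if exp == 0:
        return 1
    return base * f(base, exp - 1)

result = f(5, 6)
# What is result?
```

f(5, 6) = 5 * 5 * 5 * 5 * 5 * 5 = 15625

Answer: 15625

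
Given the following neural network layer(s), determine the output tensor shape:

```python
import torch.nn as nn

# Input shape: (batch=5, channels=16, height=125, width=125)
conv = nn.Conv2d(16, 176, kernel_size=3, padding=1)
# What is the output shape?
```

Input: (5, 16, 125, 125) -> Output: (5, 176, 125, 125)

Answer: (5, 176, 125, 125)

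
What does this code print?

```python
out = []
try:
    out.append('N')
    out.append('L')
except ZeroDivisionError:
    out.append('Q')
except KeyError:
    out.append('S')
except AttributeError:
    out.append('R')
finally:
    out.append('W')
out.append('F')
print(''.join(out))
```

Execution trace: 'N' (try body) → 'L' (try body, no exception) → 'W' (finally) → 'F' (after the try/except). Output: NLWF

Answer: NLWF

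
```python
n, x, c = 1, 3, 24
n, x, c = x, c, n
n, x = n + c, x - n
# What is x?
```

Trace:
`n, x, c = 1, 3, 24` → n = 1; x = 3; c = 24
`n, x, c = x, c, n` → n = 3; x = 24; c = 1
`n, x = n + c, x - n` → n = 4; x = 21
So x = 21

Answer: 21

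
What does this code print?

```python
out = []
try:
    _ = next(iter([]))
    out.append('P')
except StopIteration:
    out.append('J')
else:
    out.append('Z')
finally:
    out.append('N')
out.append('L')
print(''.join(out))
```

Execution trace: 'J' (except StopIteration) → 'N' (finally) → 'L' (after the try/except). Output: JNL

Answer: JNL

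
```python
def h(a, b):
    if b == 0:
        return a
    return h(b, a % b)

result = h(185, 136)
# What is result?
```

h(185, 136) -> h(136, 49) -> h(49, 38) -> h(38, 11) -> h(11, 5) -> h(5, 1) -> h(1, 0) -> 1

Answer: 1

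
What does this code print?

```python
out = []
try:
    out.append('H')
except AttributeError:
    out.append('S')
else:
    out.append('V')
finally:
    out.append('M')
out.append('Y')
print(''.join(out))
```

Execution trace: 'H' (try body, no exception) → 'V' (else) → 'M' (finally) → 'Y' (after the try/except). Output: HVMY

Answer: HVMY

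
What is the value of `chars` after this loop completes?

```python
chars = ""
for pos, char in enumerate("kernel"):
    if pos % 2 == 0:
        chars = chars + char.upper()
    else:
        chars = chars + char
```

Uppercase even positions in 'kernel'
`chars` takes the values: "" → "K" → "Ke" → "KeR" → "KeRn" → "KeRnE" → "KeRnEl"

Answer: "KeRnEl"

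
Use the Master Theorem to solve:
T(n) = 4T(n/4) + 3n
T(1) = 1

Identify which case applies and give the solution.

a=4, b=4, f(n)=3n. log_4(4) = 1. Since c=1 = 1, Case 2 applies: T(n) = Θ(n^log_b(a) · log n) = O(n log n).

Answer: O(n log n) - Case 2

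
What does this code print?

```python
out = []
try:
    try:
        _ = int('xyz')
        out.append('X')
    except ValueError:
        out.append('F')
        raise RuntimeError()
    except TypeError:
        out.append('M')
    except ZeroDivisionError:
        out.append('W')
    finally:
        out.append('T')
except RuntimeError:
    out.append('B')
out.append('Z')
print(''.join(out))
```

Execution trace: 'F' (except ValueError) → 'T' (finally) → 'B' (outer except RuntimeError) → 'Z' (after the try/except). Output: FTBZ

Answer: FTBZ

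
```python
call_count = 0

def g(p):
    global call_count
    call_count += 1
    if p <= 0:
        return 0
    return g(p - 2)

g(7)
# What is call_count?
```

Linear recursion stepping by 2: 5 calls from p=7 down to ≤0.

Answer: 5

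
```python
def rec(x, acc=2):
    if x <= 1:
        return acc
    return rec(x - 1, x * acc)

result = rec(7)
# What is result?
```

Accumulator trace (n, acc): (7, 2) -> (6, 14) -> (5, 84) -> (4, 420) -> (3, 1680) -> (2, 5040) -> (1, 10080) -> return 10080

Answer: 10080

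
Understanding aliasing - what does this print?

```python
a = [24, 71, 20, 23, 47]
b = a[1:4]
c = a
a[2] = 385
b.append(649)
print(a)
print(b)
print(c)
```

Key concept: slice vs alias.
Step by step:
`a = [24, 71, 20, 23, 47]` → a = [24, 71, 20, 23, 47]
`b = a[1:4]` → b = [71, 20, 23]
`c = a` → c = [24, 71, 20, 23, 47] (same object as a)
`a[2] = 385` → a = [24, 71, 385, 23, 47] (same object as c); c = [24, 71, 385, 23, 47] (same object as a)
`b.append(649)` → b = [71, 20, 23, 649]
`print(a)` → prints [24, 71, 385, 23, 47]
`print(b)` → prints [71, 20, 23, 649]
`print(c)` → prints [24, 71, 385, 23, 47]

Answer:
[24, 71, 385, 23, 47]
[71, 20, 23, 649]
[24, 71, 385, 23, 47]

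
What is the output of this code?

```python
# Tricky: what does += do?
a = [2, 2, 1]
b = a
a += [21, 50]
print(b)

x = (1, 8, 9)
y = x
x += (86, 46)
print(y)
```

Key concept: += behavior differs for mutable vs immutable.
Step by step:
`a = [2, 2, 1]` → a = [2, 2, 1]
`b = a` → b = [2, 2, 1] (same object as a)
`a += [21, 50]` → a = [2, 2, 1, 21, 50] (same object as b); b = [2, 2, 1, 21, 50] (same object as a)
`print(b)` → prints [2, 2, 1, 21, 50]
`x = (1, 8, 9)` → x = (1, 8, 9)
`y = x` → y = (1, 8, 9)
`x += (86, 46)` → x = (1, 8, 9, 86, 46)
`print(y)` → prints (1, 8, 9)

Answer:
[2, 2, 1, 21, 50]
(1, 8, 9)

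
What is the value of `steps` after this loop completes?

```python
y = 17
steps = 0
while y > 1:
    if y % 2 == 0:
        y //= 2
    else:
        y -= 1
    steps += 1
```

Steps to reduce 17 to 1
`steps` takes the values: 0 → 1 → 2 → 3 → 4 → 5

Answer: 5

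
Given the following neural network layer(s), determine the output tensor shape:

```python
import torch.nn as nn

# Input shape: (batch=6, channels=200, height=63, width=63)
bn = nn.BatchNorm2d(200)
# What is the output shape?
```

Input: (6, 200, 63, 63) -> Output: (6, 200, 63, 63)

Answer: (6, 200, 63, 63)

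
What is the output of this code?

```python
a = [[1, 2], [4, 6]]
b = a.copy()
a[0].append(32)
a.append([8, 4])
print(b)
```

Key concept: shallow copy with nested lists.
Step by step:
`a = [[1, 2], [4, 6]]` → a = [[1, 2], [4, 6]]
`b = a.copy()` → b = [[1, 2], [4, 6]]
`a[0].append(32)` → a = [[1, 2, 32], [4, 6]]; b = [[1, 2, 32], [4, 6]]
`a.append([8, 4])` → a = [[1, 2, 32], [4, 6], [8, 4]]
`print(b)` → prints [[1, 2, 32], [4, 6]]

Answer: [[1, 2, 32], [4, 6]]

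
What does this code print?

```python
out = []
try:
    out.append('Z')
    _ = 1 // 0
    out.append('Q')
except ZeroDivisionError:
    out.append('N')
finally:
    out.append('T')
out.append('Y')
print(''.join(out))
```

Execution trace: 'Z' (try body) → 'N' (except ZeroDivisionError) → 'T' (finally) → 'Y' (after the try/except). Output: ZNTY

Answer: ZNTY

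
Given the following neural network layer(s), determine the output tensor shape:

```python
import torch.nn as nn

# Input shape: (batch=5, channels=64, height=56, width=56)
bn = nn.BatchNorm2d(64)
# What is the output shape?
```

Input: (5, 64, 56, 56) -> Output: (5, 64, 56, 56)

Answer: (5, 64, 56, 56)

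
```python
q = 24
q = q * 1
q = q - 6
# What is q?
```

Trace:
`q = 24` → q = 24
`q = q * 1` → q = 24
`q = q - 6` → q = 18
So q = 18

Answer: 18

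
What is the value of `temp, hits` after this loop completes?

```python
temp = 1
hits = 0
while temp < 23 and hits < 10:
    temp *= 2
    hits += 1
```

Double until >= 23 or 10 iterations
`temp, hits` takes the values: (1, 0) → (2, 0) → (2, 1) → (4, 1) → (4, 2) → (8, 2) → (8, 3) → (16, 3) → (16, 4) → (32, 4) → (32, 5)

Answer: 32, 5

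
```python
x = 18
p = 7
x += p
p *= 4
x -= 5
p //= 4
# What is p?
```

Trace:
`x = 18` → x = 18
`p = 7` → p = 7
`x += p` → x = 25
`p *= 4` → p = 28
`x -= 5` → x = 20
`p //= 4` → p = 7
So p = 7

Answer: 7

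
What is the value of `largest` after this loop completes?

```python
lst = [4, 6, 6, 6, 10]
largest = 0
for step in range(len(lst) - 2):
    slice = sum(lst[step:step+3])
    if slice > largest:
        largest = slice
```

Max sum of 3-element window in [4, 6, 6, 6, 10]
`largest` takes the values: 0 → 16 → 18 → 22

Answer: 22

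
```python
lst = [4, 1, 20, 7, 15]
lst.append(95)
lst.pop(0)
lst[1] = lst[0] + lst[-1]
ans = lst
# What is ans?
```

Trace:
`lst = [4, 1, 20, 7, 15]` → lst = [4, 1, 20, 7, 15]
`lst.append(95)` → lst = [4, 1, 20, 7, 15, 95]
`lst.pop(0)` → lst = [1, 20, 7, 15, 95]
`lst[1] = lst[0] + lst[-1]` → lst = [1, 96, 7, 15, 95]
`ans = lst` → ans = [1, 96, 7, 15, 95]
So ans = [1, 96, 7, 15, 95]

Answer: [1, 96, 7, 15, 95]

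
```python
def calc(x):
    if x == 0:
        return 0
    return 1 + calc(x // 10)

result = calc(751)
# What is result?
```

Count of digits of 751: 3

Answer: 3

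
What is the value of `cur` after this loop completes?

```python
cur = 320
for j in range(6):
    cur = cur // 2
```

Halve 6 times: 320 // 2^6 = 5
`cur` takes the values: 320 → 160 → 80 → 40 → 20 → 10 → 5

Answer: 5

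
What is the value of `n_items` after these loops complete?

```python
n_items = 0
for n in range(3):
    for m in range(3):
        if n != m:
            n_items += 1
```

3² - 3 (exclude diagonal)
`n_items` takes the values: 0 → 1 → 2 → 3 → 4 → 5 → 6

Answer: 6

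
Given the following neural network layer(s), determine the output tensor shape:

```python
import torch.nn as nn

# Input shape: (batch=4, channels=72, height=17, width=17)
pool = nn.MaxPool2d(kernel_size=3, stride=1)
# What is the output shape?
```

Input: (4, 72, 17, 17) -> Output: (4, 72, 15, 15)

Answer: (4, 72, 15, 15)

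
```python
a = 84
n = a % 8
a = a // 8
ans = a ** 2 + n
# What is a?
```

Trace:
`a = 84` → a = 84
`n = a % 8` → n = 4
`a = a // 8` → a = 10
`ans = a ** 2 + n` → ans = 104
So a = 10

Answer: 10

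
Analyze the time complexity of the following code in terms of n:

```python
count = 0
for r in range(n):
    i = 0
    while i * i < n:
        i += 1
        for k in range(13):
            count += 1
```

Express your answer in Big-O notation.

Each loop level contributes: n × √n × 1. Multiplying the contributions gives O(n√n).

Answer: O(n√n)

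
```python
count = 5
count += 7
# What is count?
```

Trace:
`count = 5` → count = 5
`count += 7` → count = 12
So count = 12

Answer: 12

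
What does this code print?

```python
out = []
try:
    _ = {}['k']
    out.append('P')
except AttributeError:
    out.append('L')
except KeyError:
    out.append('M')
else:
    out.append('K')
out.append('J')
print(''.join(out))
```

Execution trace: 'M' (except KeyError) → 'J' (after the try/except). Output: MJ

Answer: MJ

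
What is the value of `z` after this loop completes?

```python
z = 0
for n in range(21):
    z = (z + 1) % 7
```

Increment mod 7, 21 times = 0
`z` takes the values: 0 → 1 → 2 → 3 → 4 → 5 → 6 → 0 → 1 → 2 → 3 → 4 → 5 → 6 → 0 → 1 → 2 → 3 → 4 → 5 → 6 → 0

Answer: 0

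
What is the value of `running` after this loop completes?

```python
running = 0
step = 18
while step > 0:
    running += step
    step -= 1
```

Sum 18 down to 1
`running` takes the values: 0 → 18 → 35 → 51 → 66 → 80 → 93 → 105 → 116 → 126 → 135 → 143 → 150 → 156 → 161 → 165 → 168 → 170 → 171

Answer: 171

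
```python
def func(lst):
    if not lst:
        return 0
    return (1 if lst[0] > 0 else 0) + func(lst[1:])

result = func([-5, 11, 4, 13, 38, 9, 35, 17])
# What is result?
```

Count of positive elements in [-5, 11, 4, 13, 38, 9, 35, 17] = 7

Answer: 7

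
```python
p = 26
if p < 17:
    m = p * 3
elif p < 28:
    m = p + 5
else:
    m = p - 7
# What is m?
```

Trace:
`p = 26` → p = 26
`if p < 17: ...` → p < 17 is False, p < 28 is True → m = 31
So m = 31

Answer: 31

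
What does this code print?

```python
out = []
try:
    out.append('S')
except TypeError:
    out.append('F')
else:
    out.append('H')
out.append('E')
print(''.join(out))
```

Execution trace: 'S' (try body, no exception) → 'H' (else) → 'E' (after the try/except). Output: SHE

Answer: SHE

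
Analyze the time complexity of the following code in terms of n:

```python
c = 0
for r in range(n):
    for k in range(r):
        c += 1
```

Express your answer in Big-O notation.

Each loop level contributes: n × n. Multiplying the contributions gives O(n^2).

Answer: O(n^2)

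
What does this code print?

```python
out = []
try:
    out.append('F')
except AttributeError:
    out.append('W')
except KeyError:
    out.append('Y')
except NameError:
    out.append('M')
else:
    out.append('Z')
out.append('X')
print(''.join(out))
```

Execution trace: 'F' (try body, no exception) → 'Z' (else) → 'X' (after the try/except). Output: FZX

Answer: FZX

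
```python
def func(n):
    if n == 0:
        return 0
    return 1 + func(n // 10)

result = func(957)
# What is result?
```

Count of digits of 957: 3

Answer: 3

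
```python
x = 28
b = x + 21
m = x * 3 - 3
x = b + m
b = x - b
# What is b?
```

Trace:
`x = 28` → x = 28
`b = x + 21` → b = 49
`m = x * 3 - 3` → m = 81
`x = b + m` → x = 130
`b = x - b` → b = 81
So b = 81

Answer: 81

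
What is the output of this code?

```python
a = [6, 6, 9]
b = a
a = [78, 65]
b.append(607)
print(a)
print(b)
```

Key concept: rebinding vs mutation: a is rebound to a new list, b still points at the original.
Step by step:
`a = [6, 6, 9]` → a = [6, 6, 9]
`b = a` → b = [6, 6, 9] (same object as a)
`a = [78, 65]` → a = [78, 65]
`b.append(607)` → b = [6, 6, 9, 607]
`print(a)` → prints [78, 65]
`print(b)` → prints [6, 6, 9, 607]

Answer:
[78, 65]
[6, 6, 9, 607]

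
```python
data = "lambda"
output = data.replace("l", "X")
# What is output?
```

Trace:
`data = "lambda"` → data = 'lambda'
`output = data.replace("l", "X")` → output = 'Xambda'
So output = 'Xambda'

Answer: 'Xambda'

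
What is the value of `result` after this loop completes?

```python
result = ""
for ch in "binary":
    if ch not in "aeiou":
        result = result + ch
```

Remove vowels from 'binary'
`result` takes the values: "" → "b" → "bn" → "bnr" → "bnry"

Answer: "bnry"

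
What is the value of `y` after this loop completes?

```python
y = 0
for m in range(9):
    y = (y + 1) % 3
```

Increment mod 3, 9 times = 0
`y` takes the values: 0 → 1 → 2 → 0 → 1 → 2 → 0 → 1 → 2 → 0

Answer: 0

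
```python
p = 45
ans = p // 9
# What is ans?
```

Trace:
`p = 45` → p = 45
`ans = p // 9` → ans = 5
So ans = 5

Answer: 5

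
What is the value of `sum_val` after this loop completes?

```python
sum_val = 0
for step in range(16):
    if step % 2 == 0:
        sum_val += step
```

Sum of even numbers 0 to 15
`sum_val` takes the values: 0 → 2 → 6 → 12 → 20 → 30 → 42 → 56

Answer: 56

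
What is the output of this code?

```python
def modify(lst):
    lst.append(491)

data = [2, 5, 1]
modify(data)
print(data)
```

Key concept: function modifies passed list.
Step by step:
`data = [2, 5, 1]` → data = [2, 5, 1]
`modify(data)` → data = [2, 5, 1, 491]
`print(data)` → prints [2, 5, 1, 491]

Answer: [2, 5, 1, 491]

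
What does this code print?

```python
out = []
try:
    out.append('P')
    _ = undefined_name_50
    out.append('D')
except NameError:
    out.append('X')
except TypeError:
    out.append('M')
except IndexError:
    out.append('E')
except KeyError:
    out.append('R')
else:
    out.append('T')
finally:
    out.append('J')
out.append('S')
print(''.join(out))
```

Execution trace: 'P' (try body) → 'X' (except NameError) → 'J' (finally) → 'S' (after the try/except). Output: PXJS

Answer: PXJS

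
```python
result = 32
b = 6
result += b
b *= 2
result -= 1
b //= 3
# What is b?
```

Trace:
`result = 32` → result = 32
`b = 6` → b = 6
`result += b` → result = 38
`b *= 2` → b = 12
`result -= 1` → result = 37
`b //= 3` → b = 4
So b = 4

Answer: 4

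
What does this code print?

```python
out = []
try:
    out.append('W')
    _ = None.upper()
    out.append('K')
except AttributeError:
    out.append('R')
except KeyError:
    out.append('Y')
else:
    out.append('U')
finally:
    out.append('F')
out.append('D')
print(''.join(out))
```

Execution trace: 'W' (try body) → 'R' (except AttributeError) → 'F' (finally) → 'D' (after the try/except). Output: WRFD

Answer: WRFD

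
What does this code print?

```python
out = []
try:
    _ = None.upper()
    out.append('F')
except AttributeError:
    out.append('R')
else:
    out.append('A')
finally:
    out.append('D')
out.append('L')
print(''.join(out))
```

Execution trace: 'R' (except AttributeError) → 'D' (finally) → 'L' (after the try/except). Output: RDL

Answer: RDL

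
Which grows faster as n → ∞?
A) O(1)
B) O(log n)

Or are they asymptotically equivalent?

O(1) vs O(log n): Higher order terms dominate.

Answer: B) O(log n) grows faster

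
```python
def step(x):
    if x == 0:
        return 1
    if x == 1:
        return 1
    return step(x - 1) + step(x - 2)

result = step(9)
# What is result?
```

Build up from base cases: step(0)=1, step(1)=1, step(2)=2, step(3)=3, step(4)=5, step(5)=8, step(6)=13, ..., step(9)=55

Answer: 55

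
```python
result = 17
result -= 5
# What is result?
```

Trace:
`result = 17` → result = 17
`result -= 5` → result = 12
So result = 12

Answer: 12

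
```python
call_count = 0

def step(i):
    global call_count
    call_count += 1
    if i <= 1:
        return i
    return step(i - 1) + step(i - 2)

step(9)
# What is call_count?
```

Calls(i) = 1 + Calls(i-1) + Calls(i-2); Calls(0)=Calls(1)=1. For i=9 this gives 109.

Answer: 109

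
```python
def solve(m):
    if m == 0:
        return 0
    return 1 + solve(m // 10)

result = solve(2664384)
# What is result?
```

Count of digits of 2664384: 7

Answer: 7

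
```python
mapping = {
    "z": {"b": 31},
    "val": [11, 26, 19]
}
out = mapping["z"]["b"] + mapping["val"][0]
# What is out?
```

Trace:
`mapping = { ...` → mapping = {'z': {'b': 31}, 'val': [11, 26, 19]}
`out = mapping["z"]["b"] + mapping["val"][0]` → out = 42
So out = 42

Answer: 42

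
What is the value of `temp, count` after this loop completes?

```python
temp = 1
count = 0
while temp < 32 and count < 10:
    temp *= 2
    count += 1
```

Double until >= 32 or 10 iterations
`temp, count` takes the values: (1, 0) → (2, 0) → (2, 1) → (4, 1) → (4, 2) → (8, 2) → (8, 3) → (16, 3) → (16, 4) → (32, 4) → (32, 5)

Answer: 32, 5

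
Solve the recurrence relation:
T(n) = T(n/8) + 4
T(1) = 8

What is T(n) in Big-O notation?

Each step divides n by 8 and adds 4. After log_8(n) steps we reach T(1)=8. So T(n) = 4·log_8(n) + 8 = O(log n).

Answer: O(log n)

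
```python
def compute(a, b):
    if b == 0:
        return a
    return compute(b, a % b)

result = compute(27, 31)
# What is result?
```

compute(27, 31) -> compute(31, 27) -> compute(27, 4) -> compute(4, 3) -> compute(3, 1) -> compute(1, 0) -> 1

Answer: 1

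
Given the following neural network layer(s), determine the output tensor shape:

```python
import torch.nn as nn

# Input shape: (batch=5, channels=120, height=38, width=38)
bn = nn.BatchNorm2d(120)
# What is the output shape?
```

Input: (5, 120, 38, 38) -> Output: (5, 120, 38, 38)

Answer: (5, 120, 38, 38)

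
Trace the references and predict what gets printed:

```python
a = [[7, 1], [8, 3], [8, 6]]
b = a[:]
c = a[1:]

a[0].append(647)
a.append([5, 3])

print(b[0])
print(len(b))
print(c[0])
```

Key concept: slice with nested mutation.
Step by step:
`a = [[7, 1], [8, 3], [8, 6]]` → a = [[7, 1], [8, 3], [8, 6]]
`b = a[:]` → b = [[7, 1], [8, 3], [8, 6]]
`c = a[1:]` → c = [[8, 3], [8, 6]]
`a[0].append(647)` → a = [[7, 1, 647], [8, 3], [8, 6]]; b = [[7, 1, 647], [8, 3], [8, 6]]
`a.append([5, 3])` → a = [[7, 1, 647], [8, 3], [8, 6], [5, 3]]
`print(b[0])` → prints [7, 1, 647]
`print(len(b))` → prints 3
`print(c[0])` → prints [8, 3]

Answer:
[7, 1, 647]
3
[8, 3]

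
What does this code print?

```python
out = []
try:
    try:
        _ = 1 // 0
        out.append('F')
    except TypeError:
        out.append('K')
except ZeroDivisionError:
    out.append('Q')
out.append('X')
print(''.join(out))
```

Execution trace: 'Q' (outer except ZeroDivisionError) → 'X' (after the try/except). Output: QX

Answer: QX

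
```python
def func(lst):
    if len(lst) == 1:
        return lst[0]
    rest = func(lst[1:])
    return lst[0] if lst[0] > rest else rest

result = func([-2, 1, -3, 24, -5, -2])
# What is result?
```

Recursive max over [-2, 1, -3, 24, -5, -2] = 24

Answer: 24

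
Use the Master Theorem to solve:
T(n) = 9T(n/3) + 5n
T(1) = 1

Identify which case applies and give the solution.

a=9, b=3, f(n)=5n. log_3(9) = 2. Since c=1 < 2, Case 1 applies: T(n) = Θ(n^log_b(a)) = O(n^2).

Answer: O(n^2) - Case 1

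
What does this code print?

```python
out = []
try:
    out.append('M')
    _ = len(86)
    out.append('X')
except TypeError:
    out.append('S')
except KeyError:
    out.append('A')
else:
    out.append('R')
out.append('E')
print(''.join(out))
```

Execution trace: 'M' (try body) → 'S' (except TypeError) → 'E' (after the try/except). Output: MSE

Answer: MSE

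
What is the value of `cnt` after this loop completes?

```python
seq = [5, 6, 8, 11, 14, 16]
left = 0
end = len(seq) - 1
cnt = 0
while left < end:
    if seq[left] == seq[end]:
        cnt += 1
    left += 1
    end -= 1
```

Count matching pairs from ends
`cnt` takes the values: 0

Answer: 0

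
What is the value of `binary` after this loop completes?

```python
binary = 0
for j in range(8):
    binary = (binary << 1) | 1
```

Build 8 consecutive 1-bits: 0b11111111
`binary` takes the values: 0 → 1 → 3 → 7 → 15 → 31 → 63 → 127 → 255

Answer: 255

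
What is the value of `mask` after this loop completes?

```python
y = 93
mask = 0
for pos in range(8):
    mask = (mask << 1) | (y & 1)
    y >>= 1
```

Reverse lowest 8 bits of 93
`mask` takes the values: 0 → 1 → 2 → 5 → 11 → 23 → 46 → 93 → 186

Answer: 186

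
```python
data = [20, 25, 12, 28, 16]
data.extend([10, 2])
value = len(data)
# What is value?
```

Trace:
`data = [20, 25, 12, 28, 16]` → data = [20, 25, 12, 28, 16]
`data.extend([10, 2])` → data = [20, 25, 12, 28, 16, 10, 2]
`value = len(data)` → value = 7
So value = 7

Answer: 7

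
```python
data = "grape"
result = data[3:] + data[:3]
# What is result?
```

Trace:
`data = "grape"` → data = 'grape'
`result = data[3:] + data[:3]` → result = 'pegra'
So result = 'pegra'

Answer: 'pegra'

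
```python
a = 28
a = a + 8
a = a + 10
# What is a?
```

Trace:
`a = 28` → a = 28
`a = a + 8` → a = 36
`a = a + 10` → a = 46
So a = 46

Answer: 46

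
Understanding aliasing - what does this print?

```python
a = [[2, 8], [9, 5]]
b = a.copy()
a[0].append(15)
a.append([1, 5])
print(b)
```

Key concept: shallow copy with nested lists.
Step by step:
`a = [[2, 8], [9, 5]]` → a = [[2, 8], [9, 5]]
`b = a.copy()` → b = [[2, 8], [9, 5]]
`a[0].append(15)` → a = [[2, 8, 15], [9, 5]]; b = [[2, 8, 15], [9, 5]]
`a.append([1, 5])` → a = [[2, 8, 15], [9, 5], [1, 5]]
`print(b)` → prints [[2, 8, 15], [9, 5]]

Answer: [[2, 8, 15], [9, 5]]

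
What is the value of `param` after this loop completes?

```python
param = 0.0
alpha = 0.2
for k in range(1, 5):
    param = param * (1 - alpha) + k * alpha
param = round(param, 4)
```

Moving average with lr=0.2
`param` takes the values: 0.0 → 0.2 → 0.56 → 1.048 → 1.6384

Answer: 1.6384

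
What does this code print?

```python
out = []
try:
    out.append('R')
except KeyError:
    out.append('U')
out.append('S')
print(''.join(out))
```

Execution trace: 'R' (try body, no exception) → 'S' (after the try/except). Output: RS

Answer: RS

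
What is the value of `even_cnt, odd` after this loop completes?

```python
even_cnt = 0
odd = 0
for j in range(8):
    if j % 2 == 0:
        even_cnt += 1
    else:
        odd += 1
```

Count evens and odds in range(8)
`even_cnt, odd` takes the values: (0, 0) → (1, 0) → (1, 1) → (2, 1) → (2, 2) → (3, 2) → (3, 3) → (4, 3) → (4, 4)

Answer: 4, 4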